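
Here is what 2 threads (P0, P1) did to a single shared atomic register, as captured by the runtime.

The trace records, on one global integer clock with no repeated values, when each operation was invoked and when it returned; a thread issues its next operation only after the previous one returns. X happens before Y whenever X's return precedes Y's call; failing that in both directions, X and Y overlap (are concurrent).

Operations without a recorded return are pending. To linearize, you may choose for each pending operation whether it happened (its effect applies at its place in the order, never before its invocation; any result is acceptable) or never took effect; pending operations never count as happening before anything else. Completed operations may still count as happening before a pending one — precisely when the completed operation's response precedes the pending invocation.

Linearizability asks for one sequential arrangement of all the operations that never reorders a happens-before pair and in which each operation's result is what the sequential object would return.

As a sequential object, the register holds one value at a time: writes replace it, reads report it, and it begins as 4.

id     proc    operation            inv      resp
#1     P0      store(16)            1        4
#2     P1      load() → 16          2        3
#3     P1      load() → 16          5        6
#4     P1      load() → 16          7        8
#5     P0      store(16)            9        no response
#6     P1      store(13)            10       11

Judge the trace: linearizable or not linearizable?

linearizable

a witness: #1, #2, #3, #4, #5, #6
1. #1 store(16), leaving value 16
2. #2 load() → 16, leaving value 16
3. #3 load() → 16, leaving value 16
4. #4 load() → 16, leaving value 16
5. #5 store(16) (pending, included), leaving value 16
6. #6 store(13), leaving value 13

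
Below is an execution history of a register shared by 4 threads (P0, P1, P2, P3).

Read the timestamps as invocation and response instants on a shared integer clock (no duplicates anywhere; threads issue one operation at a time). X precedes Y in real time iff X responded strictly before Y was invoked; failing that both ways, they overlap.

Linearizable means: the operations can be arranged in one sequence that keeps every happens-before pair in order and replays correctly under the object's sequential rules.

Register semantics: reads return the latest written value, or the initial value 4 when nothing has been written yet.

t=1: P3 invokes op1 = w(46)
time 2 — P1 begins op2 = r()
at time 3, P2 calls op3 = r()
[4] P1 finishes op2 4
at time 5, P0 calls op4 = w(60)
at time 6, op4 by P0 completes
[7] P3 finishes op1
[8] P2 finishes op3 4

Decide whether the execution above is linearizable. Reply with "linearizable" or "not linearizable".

one valid linearization: op2, op3, op1, op4
after step 1 (op2 r() → 4): value 4
after step 2 (op3 r() → 4): value 4
after step 3 (op1 w(46)): value 46
after step 4 (op4 w(60)): value 60

linearizable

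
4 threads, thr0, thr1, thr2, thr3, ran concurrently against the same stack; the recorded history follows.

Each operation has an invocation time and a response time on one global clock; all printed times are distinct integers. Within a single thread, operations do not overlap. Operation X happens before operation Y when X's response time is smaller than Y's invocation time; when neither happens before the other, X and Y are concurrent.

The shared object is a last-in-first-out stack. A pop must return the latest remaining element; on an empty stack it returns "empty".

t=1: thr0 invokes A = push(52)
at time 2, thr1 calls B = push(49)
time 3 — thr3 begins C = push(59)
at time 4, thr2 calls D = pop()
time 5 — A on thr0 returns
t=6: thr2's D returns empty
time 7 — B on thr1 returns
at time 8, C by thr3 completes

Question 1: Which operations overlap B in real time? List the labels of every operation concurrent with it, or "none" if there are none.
A, C, D

overlap test against B [2,7]: concurrent iff the interval meets 2..7
A [1,5]: concurrent
C [3,8]: concurrent
D [4,6]: concurrent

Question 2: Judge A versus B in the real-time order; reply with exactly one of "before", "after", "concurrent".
concurrent

A spans [1,5], B spans [2,7]
the intervals overlap in both directions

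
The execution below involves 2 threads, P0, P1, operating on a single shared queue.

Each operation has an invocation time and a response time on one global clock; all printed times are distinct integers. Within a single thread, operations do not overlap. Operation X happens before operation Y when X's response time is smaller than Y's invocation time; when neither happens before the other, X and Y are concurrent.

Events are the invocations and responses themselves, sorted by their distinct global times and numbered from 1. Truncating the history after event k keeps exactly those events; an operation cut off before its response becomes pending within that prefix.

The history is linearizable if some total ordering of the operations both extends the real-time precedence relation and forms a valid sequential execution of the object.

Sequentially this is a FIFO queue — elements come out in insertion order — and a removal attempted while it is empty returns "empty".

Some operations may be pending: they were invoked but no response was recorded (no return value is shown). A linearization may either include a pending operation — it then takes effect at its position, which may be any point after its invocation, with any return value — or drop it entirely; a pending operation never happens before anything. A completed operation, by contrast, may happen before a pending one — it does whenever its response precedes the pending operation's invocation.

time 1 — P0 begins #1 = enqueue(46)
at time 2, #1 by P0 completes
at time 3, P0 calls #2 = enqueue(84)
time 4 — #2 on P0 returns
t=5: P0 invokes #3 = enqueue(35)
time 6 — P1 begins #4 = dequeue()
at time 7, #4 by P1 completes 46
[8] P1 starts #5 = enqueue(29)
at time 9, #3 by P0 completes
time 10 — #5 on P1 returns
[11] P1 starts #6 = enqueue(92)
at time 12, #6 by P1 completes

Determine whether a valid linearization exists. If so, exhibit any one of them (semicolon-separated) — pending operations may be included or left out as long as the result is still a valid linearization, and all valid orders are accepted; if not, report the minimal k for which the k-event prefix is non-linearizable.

linearizable — witness: #1; #2; #3; #4; #5; #6

step 1: #1 enqueue(46) — queue <46>
step 2: #2 enqueue(84) — queue <46,84>
step 3: #3 enqueue(35) — queue <46,84,35>
step 4: #4 dequeue() → 46 — queue <84,35>
step 5: #5 enqueue(29) — queue <84,35,29>
step 6: #6 enqueue(92) — queue <84,35,29,92>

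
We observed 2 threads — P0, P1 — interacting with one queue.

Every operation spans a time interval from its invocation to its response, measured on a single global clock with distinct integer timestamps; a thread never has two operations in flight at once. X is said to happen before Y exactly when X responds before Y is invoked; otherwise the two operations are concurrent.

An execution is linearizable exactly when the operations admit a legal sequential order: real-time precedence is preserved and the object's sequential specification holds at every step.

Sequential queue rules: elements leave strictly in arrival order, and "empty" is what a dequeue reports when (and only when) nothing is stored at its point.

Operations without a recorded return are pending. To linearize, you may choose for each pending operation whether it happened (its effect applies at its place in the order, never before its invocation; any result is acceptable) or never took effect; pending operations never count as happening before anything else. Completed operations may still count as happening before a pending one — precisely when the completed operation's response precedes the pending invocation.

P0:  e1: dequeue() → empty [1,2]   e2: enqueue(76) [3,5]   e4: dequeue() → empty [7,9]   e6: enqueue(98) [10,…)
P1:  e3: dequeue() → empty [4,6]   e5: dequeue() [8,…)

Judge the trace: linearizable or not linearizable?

witness order: e1, e3, e2, e5, e4
step 1: e1 dequeue() → empty — queue <>
step 2: e3 dequeue() → empty — queue <>
step 3: e2 enqueue(76) — queue <76>
step 4: e5 dequeue() (pending, included) — queue <>
step 5: e4 dequeue() → empty — queue <>

linearizable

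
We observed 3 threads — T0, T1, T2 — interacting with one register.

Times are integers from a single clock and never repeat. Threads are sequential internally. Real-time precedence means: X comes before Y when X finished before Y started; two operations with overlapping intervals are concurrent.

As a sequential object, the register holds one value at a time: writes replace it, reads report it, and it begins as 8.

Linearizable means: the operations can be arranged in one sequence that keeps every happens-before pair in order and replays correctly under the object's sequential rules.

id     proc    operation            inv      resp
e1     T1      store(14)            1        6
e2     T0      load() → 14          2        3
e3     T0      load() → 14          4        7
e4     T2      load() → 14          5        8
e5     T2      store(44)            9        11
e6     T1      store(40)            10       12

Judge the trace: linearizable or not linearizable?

a witness: e1, e2, e3, e4, e5, e6
after step 1 (e1 store(14)): value 14
after step 2 (e2 load() → 14): value 14
after step 3 (e3 load() → 14): value 14
after step 4 (e4 load() → 14): value 14
after step 5 (e5 store(44)): value 44
after step 6 (e6 store(40)): value 40

linearizable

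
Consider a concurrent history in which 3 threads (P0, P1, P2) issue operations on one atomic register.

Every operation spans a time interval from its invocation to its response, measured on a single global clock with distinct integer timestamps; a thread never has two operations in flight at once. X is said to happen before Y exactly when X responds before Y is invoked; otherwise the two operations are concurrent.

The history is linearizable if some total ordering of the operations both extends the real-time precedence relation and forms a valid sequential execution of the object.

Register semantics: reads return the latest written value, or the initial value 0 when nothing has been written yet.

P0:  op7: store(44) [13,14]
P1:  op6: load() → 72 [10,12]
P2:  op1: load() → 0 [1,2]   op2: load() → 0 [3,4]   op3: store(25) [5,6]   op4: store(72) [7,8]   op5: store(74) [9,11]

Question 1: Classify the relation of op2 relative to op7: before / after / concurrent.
before

op2 spans [3,4], op7 spans [13,14]
resp(op2)=4 < inv(op7)=13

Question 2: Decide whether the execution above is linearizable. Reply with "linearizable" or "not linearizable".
linearizable

a witness: op1, op2, op3, op4, op6, op5, op7
step 1: op1 load() → 0 — value 0
step 2: op2 load() → 0 — value 0
step 3: op3 store(25) — value 25
step 4: op4 store(72) — value 72
step 5: op6 load() → 72 — value 72
step 6: op5 store(74) — value 74
step 7: op7 store(44) — value 44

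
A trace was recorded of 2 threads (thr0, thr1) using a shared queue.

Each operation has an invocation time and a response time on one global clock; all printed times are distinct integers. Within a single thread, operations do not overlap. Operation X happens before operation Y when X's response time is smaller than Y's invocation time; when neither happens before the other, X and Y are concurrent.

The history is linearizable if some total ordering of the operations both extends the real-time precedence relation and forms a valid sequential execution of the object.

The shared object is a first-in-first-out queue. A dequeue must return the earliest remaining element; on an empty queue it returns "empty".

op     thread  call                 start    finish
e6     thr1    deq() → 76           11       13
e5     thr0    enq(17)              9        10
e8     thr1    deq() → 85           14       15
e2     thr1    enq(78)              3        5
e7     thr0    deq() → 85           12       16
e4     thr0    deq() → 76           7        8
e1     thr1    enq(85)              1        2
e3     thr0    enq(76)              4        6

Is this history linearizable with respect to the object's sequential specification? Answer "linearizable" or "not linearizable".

through event 7 a valid linearization exists; event 8 (e4 responding at time 8) ends that
4 completed operations, 2 real-time-consistent orders — every queue replay fails
sample order e1, e2, e3, e4 stalls at step 4 — e4 deq() → 76 has no legal effect
sample order e1, e3, e2, e4 stalls at step 4 — e4 deq() → 76 has no legal effect

not linearizable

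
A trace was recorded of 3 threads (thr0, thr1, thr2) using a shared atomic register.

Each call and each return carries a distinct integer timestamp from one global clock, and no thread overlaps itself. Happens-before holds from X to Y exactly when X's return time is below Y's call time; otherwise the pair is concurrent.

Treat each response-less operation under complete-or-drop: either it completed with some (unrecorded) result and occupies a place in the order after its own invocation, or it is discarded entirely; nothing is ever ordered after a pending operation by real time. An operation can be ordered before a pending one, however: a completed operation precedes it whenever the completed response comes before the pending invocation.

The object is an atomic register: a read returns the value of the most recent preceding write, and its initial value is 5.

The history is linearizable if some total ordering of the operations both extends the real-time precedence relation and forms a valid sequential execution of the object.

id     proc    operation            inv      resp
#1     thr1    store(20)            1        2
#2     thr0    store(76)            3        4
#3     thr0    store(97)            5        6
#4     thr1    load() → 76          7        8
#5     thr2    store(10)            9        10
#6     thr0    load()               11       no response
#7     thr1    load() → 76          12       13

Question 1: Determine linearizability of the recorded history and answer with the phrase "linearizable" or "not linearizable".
not linearizable

already the first 8 events (up to #4's response at time 8) admit no linearization; the first 7 still do
exactly one order of the 4 completed ops respects real time; the atomic register replay fails
take #1, #2, #3, #4: step 4 already fails, because #4 load() → 76 cannot occur there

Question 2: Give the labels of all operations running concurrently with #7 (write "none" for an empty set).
Answer: #6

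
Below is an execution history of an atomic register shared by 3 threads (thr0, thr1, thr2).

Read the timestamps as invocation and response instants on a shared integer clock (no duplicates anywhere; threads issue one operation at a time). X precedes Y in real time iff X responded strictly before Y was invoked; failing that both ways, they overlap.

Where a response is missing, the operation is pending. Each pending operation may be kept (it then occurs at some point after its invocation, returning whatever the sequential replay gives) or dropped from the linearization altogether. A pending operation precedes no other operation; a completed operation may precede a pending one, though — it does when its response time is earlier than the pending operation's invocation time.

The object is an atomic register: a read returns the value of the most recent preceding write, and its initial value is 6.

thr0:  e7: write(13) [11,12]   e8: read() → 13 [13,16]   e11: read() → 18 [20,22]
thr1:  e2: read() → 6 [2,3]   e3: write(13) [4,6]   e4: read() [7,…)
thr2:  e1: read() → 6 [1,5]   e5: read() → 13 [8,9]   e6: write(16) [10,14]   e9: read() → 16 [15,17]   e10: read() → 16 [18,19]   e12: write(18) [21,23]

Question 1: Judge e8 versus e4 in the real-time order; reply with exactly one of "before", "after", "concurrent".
concurrent

e8 spans [13,16], e4 spans [7,…)
the intervals overlap in both directions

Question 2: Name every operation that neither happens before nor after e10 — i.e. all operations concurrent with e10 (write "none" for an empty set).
e4

e10 spans [18,19]; an op avoiding the whole window 18..19 is ordered, any other is concurrent
e1 [1,5]: before
e2 [2,3]: before
e3 [4,6]: before
e4 [7,…): concurrent
e5 [8,9]: before
e6 [10,14]: before
e7 [11,12]: before
e8 [13,16]: before
e9 [15,17]: before
e11 [20,22]: after
e12 [21,23]: after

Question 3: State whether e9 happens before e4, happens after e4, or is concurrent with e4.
concurrent

e9 spans [15,17], e4 spans [7,…)
the intervals overlap in both directions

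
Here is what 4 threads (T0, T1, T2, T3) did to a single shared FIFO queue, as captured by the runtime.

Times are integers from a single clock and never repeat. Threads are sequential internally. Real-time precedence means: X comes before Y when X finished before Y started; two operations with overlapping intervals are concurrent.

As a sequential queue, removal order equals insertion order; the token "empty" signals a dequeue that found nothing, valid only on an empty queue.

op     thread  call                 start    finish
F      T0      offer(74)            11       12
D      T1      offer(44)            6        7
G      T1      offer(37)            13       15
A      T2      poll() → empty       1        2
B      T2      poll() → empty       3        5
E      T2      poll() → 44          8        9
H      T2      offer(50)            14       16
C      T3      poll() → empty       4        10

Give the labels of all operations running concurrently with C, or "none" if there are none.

B, D, E

C spans [4,10]; an op avoiding the whole window 4..10 is ordered, any other is concurrent
A [1,2]: before
B [3,5]: concurrent
D [6,7]: concurrent
E [8,9]: concurrent
F [11,12]: after
G [13,15]: after
H [14,16]: after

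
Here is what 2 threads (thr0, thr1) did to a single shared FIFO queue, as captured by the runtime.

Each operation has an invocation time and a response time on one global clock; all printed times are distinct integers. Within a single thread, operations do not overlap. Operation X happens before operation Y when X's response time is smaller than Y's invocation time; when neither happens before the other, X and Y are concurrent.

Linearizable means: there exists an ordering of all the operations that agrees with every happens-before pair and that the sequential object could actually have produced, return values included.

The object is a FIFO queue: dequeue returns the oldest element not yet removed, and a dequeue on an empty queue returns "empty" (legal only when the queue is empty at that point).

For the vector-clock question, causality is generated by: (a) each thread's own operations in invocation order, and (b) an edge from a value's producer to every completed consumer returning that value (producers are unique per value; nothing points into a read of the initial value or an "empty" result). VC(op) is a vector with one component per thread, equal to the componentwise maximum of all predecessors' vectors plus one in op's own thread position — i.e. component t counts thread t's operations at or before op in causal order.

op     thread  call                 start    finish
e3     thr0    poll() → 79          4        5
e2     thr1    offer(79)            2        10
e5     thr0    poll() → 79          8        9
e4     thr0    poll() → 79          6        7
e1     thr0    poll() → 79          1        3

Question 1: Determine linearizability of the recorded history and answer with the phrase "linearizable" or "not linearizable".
already the first 5 events (up to e3's response at time 5) admit no linearization; the first 4 still do
the completed operations (2 total) allow one real-time order; the FIFO queue replay rejects it
completion choices over the 1 pending operation (e2) were checked; none helps
for example e1, e3 (pending dropped) fails at step 1: e1 poll() → 79 is not legal there

not linearizable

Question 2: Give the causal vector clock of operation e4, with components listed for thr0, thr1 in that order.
Answer: (3, 1)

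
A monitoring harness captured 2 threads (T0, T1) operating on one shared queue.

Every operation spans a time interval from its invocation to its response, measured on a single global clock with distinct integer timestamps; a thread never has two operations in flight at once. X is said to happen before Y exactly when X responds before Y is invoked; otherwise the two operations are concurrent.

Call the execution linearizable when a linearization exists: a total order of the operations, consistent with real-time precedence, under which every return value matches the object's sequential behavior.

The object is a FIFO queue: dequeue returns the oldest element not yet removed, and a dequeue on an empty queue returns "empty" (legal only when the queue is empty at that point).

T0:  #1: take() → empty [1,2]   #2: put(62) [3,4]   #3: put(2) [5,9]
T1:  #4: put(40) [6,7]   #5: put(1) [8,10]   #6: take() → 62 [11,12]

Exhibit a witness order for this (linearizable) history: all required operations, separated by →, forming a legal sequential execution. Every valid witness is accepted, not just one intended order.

1. #1 take() → empty, leaving queue <>
2. #2 put(62), leaving queue <62>
3. #3 put(2), leaving queue <62,2>
4. #4 put(40), leaving queue <62,2,40>
5. #5 put(1), leaving queue <62,2,40,1>
6. #6 take() → 62, leaving queue <2,40,1>

#1 → #2 → #3 → #4 → #5 → #6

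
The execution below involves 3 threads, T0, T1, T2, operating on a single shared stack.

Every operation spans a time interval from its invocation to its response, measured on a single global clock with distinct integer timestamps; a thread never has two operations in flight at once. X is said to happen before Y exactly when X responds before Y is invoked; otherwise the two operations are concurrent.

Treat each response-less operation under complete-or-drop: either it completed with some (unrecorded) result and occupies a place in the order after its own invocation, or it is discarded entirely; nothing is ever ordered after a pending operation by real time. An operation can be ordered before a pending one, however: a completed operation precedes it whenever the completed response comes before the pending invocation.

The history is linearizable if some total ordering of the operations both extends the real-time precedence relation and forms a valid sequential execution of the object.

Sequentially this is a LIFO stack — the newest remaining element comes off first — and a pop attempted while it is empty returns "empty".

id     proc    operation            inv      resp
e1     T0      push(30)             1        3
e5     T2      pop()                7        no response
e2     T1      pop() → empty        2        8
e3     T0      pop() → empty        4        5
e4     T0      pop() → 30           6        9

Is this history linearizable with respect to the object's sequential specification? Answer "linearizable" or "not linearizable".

prefix check: 1..7 passes, 1..8 fails once e2's time-8 response joins
every one of the 3 real-time-consistent orders over 3 completed stack ops fails the sequential spec
include/drop combinations of the 2 pending operations (e4, e5) were all tried; none helps
one such order, e1, e2, e3 (pending dropped), breaks at step 2 where e2 pop() → empty is illegal
one such order, e1, e3, e2 (pending dropped), breaks at step 2 where e3 pop() → empty is illegal

not linearizable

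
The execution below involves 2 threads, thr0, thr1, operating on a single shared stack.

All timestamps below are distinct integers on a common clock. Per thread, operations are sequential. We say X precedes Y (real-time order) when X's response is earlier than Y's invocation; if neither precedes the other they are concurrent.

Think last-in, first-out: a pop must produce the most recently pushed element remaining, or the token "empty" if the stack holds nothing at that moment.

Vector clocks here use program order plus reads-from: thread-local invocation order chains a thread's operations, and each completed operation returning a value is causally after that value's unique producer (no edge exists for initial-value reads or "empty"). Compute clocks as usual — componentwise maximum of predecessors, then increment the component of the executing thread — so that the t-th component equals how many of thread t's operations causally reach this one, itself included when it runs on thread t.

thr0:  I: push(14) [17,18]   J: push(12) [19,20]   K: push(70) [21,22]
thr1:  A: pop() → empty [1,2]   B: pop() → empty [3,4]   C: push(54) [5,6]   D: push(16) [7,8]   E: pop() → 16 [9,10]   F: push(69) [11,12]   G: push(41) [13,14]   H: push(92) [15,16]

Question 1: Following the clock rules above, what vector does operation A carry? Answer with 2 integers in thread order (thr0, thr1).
Answer: (0, 1)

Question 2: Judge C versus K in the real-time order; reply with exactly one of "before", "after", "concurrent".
Answer: before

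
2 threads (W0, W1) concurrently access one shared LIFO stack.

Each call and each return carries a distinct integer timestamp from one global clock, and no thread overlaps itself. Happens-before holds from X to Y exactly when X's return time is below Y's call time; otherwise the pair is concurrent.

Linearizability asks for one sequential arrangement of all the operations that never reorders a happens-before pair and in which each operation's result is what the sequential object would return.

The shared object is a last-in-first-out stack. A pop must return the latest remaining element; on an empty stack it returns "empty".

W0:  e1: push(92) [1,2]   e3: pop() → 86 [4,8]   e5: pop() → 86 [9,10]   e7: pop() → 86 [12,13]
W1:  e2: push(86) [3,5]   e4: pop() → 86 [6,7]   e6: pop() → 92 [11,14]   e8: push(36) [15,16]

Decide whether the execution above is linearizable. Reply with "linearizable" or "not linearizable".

not linearizable

through event 7 a valid linearization exists; event 8 (e3 responding at time 8) ends that
all 3 real-time-respecting orders fail — 4 completed LIFO stack operations, no legal replay
one such order, e1, e2, e3, e4, breaks at step 4 where e4 pop() → 86 is illegal
one such order, e1, e2, e4, e3, breaks at step 4 where e3 pop() → 86 is illegal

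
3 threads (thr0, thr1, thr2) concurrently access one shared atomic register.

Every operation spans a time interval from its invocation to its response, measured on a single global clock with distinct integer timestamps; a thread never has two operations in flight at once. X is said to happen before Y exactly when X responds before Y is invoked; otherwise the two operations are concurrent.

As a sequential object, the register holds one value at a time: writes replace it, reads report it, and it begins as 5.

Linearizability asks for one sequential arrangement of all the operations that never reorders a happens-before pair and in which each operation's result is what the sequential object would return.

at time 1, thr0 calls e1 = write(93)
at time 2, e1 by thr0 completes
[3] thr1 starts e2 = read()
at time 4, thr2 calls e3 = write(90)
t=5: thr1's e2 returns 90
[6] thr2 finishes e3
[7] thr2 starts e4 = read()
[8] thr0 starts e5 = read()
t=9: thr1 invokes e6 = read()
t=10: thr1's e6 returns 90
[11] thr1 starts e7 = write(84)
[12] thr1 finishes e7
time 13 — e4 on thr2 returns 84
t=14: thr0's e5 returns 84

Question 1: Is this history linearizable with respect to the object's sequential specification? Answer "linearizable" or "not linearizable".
linearizable

a witness: e1, e3, e2, e6, e7, e4, e5
after step 1 (e1 write(93)): value 93
after step 2 (e3 write(90)): value 90
after step 3 (e2 read() → 90): value 90
after step 4 (e6 read() → 90): value 90
after step 5 (e7 write(84)): value 84
after step 6 (e4 read() → 84): value 84
after step 7 (e5 read() → 84): value 84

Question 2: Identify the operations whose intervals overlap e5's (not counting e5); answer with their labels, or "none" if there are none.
e4, e6, e7

concurrent with e5 ([8,14]): every op whose interval crosses 8..14
e1 [1,2]: before
e2 [3,5]: before
e3 [4,6]: before
e4 [7,13]: concurrent
e6 [9,10]: concurrent
e7 [11,12]: concurrent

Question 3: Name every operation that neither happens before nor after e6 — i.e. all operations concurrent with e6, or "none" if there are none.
e4, e5

overlap test against e6 [9,10]: concurrent iff the interval meets 9..10
e1 [1,2]: before
e2 [3,5]: before
e3 [4,6]: before
e4 [7,13]: concurrent
e5 [8,14]: concurrent
e7 [11,12]: after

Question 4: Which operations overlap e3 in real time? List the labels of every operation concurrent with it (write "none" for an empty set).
e2

e3 spans [4,6]: anything still running between times 4 and 6 counts as concurrent
e1 [1,2]: before
e2 [3,5]: concurrent
e4 [7,13]: after
e5 [8,14]: after
e6 [9,10]: after
e7 [11,12]: after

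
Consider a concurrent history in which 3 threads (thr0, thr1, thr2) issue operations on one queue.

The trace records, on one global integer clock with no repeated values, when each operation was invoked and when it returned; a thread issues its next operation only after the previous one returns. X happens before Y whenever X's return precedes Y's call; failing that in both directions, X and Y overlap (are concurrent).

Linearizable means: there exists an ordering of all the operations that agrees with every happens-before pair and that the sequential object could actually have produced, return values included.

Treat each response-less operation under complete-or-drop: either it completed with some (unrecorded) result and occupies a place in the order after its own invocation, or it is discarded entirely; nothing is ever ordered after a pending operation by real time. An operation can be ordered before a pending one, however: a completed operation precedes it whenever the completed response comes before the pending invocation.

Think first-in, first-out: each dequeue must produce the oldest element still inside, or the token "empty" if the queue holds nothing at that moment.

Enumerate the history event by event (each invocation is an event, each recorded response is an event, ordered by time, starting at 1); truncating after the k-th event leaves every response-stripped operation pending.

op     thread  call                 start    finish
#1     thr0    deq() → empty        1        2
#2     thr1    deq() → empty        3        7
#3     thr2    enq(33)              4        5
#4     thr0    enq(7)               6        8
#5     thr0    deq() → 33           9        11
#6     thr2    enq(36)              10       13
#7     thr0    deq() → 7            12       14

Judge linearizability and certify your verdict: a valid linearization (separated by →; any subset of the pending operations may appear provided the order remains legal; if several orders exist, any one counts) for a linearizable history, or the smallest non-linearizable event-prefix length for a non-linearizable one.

linearizable — witness: #1 → #2 → #3 → #4 → #5 → #6 → #7

after step 1 (#1 deq() → empty): queue <>
after step 2 (#2 deq() → empty): queue <>
after step 3 (#3 enq(33)): queue <33>
after step 4 (#4 enq(7)): queue <33,7>
after step 5 (#5 deq() → 33): queue <7>
after step 6 (#6 enq(36)): queue <7,36>
after step 7 (#7 deq() → 7): queue <36>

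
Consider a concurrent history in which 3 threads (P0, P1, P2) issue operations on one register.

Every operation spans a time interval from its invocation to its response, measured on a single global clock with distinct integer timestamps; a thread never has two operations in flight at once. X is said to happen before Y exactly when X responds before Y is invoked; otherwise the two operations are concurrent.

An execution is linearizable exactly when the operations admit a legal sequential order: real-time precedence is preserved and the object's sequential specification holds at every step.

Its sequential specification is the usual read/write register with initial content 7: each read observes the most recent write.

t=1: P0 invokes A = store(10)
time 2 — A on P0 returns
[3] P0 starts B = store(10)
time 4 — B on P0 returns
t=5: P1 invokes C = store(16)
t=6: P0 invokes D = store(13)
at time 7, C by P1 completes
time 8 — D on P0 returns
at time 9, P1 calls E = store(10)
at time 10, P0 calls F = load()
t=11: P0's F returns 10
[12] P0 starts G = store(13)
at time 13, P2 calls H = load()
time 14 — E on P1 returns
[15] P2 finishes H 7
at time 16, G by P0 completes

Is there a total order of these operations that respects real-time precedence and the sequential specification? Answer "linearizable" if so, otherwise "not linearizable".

events 1..14 are fine; event 15 — the response of H at time 15 — makes the prefix non-linearizable
checked exhaustively: 6 real-time-consistent orders of 7 completed operations, zero legal register replays
no completion choice of the 1 pending operation (G) rescues it — every subset was tried
e.g. A, B, C, D, E, F, H (pending dropped): illegal at step 7, since H load() → 7 cannot apply there
e.g. A, B, C, D, F, E, H (pending dropped): illegal at step 5, since F load() → 10 cannot apply there

not linearizable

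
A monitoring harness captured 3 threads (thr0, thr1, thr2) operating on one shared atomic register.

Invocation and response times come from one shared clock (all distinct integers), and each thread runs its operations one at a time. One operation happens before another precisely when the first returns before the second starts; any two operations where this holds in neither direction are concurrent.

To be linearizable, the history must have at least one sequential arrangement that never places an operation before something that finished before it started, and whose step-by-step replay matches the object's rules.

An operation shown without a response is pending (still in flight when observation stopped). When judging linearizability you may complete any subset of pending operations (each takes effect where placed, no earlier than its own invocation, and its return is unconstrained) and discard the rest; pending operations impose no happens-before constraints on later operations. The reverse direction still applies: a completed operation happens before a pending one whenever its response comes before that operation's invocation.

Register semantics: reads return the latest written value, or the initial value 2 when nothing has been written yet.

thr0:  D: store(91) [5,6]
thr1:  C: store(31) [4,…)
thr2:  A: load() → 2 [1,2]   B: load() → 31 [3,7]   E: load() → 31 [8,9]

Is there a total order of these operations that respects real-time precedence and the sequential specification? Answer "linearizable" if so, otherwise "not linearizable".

witness order: A, D, C, B, E
after step 1 (A load() → 2): value 2
after step 2 (D store(91)): value 91
after step 3 (C store(31) (pending, included)): value 31
after step 4 (B load() → 31): value 31
after step 5 (E load() → 31): value 31

linearizable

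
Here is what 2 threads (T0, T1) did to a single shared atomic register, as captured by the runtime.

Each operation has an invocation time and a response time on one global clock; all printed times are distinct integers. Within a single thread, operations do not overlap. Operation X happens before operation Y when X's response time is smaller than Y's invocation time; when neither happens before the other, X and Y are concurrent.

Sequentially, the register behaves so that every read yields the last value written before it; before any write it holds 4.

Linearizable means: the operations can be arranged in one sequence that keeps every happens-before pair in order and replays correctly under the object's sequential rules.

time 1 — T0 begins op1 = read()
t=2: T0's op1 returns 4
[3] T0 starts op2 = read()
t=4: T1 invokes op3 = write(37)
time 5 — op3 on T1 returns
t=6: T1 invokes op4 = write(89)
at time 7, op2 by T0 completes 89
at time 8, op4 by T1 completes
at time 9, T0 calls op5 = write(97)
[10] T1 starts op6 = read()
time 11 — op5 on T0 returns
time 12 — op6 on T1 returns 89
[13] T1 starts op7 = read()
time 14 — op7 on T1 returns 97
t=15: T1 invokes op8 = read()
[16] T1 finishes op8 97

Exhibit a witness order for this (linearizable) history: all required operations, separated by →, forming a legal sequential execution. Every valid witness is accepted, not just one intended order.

op1 → op3 → op4 → op2 → op6 → op5 → op7 → op8

1. op1 read() → 4, leaving value 4
2. op3 write(37), leaving value 37
3. op4 write(89), leaving value 89
4. op2 read() → 89, leaving value 89
5. op6 read() → 89, leaving value 89
6. op5 write(97), leaving value 97
7. op7 read() → 97, leaving value 97
8. op8 read() → 97, leaving value 97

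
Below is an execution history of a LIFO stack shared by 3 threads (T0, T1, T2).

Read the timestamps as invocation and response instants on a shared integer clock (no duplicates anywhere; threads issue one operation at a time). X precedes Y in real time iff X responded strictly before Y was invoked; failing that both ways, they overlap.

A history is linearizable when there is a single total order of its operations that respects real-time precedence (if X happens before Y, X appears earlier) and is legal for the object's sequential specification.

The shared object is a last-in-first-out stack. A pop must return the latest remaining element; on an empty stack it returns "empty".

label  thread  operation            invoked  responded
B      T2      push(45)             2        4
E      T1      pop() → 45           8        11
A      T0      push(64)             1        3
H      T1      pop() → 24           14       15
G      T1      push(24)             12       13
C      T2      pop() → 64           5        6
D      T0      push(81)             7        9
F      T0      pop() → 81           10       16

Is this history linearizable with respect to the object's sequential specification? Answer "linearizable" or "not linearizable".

linearizable

one valid linearization: B, A, C, D, F, E, G, H
step 1: B push(45) — stack <45>
step 2: A push(64) — stack <45,64>
step 3: C pop() → 64 — stack <45>
step 4: D push(81) — stack <45,81>
step 5: F pop() → 81 — stack <45>
step 6: E pop() → 45 — stack <>
step 7: G push(24) — stack <24>
step 8: H pop() → 24 — stack <>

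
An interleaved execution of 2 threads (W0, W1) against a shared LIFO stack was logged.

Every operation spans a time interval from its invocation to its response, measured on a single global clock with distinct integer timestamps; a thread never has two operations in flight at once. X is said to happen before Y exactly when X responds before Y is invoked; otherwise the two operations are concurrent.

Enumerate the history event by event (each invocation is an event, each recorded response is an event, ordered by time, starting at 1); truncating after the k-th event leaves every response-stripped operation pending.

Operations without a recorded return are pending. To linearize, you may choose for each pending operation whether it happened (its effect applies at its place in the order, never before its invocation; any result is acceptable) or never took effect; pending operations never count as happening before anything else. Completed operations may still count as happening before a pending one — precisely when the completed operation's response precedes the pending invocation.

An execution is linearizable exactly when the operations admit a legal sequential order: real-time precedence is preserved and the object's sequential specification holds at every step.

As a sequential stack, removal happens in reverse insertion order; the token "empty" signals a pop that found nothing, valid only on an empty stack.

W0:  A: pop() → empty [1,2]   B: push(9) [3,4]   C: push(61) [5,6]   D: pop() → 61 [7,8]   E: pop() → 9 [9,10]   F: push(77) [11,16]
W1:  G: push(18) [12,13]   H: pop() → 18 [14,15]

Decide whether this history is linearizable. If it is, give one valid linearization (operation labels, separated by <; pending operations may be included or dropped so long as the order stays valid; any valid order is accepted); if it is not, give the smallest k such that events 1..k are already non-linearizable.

1. A pop() → empty, leaving stack <>
2. B push(9), leaving stack <9>
3. C push(61), leaving stack <9,61>
4. D pop() → 61, leaving stack <9>
5. E pop() → 9, leaving stack <>
6. F push(77), leaving stack <77>
7. G push(18), leaving stack <77,18>
8. H pop() → 18, leaving stack <77>

linearizable — witness: A < B < C < D < E < F < G < H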